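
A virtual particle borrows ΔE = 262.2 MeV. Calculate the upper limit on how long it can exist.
1.255 ys

Using the energy-time uncertainty principle:
ΔEΔt ≥ ℏ/2

For a virtual particle borrowing energy ΔE, the maximum lifetime is:
Δt_max = ℏ/(2ΔE)

Converting energy:
ΔE = 262.2 MeV = 4.201e-11 J

Δt_max = (1.055e-34 J·s) / (2 × 4.201e-11 J)
Δt_max = 1.255e-24 s = 1.255 ys

Virtual particles with higher borrowed energy exist for shorter times.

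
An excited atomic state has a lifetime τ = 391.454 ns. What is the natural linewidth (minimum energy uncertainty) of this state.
840.727 peV

Using the energy-time uncertainty principle:
ΔEΔt ≥ ℏ/2

The lifetime τ represents the time uncertainty Δt.
The natural linewidth (minimum energy uncertainty) is:

ΔE = ℏ/(2τ)
ΔE = (1.055e-34 J·s) / (2 × 3.915e-07 s)
ΔE = 1.347e-28 J = 840.727 peV

This natural linewidth limits the precision of spectroscopic measurements.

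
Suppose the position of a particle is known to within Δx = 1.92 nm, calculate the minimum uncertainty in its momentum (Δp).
2.746 × 10^-26 kg·m/s

Using the Heisenberg uncertainty principle:
ΔxΔp ≥ ℏ/2

The minimum uncertainty in momentum is:
Δp_min = ℏ/(2Δx)
Δp_min = (1.055e-34 J·s) / (2 × 1.920e-09 m)
Δp_min = 2.746e-26 kg·m/s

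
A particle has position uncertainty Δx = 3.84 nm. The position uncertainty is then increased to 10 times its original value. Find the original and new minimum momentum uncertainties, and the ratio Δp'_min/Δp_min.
Original Δp_min = 1.373 × 10^-26 kg·m/s; new Δp'_min = 1.373 × 10^-27 kg·m/s; ratio Δp'_min/Δp_min = 1/10.

From the uncertainty principle ΔxΔp ≥ ℏ/2, the minimum momentum uncertainty is Δp_min = ℏ/(2Δx).

Original (Δx = 3.84 nm = 3.840e-09 m):
Δp_min = (1.055e-34 J·s)/(2 × 3.840e-09 m) = 1.373e-26 kg·m/s

When Δx → 10Δx:
Δp'_min = ℏ/(2 × 10Δx) = (1/10) × ℏ/(2Δx) = (1/10) × Δp_min
Δp'_min = 1/10 × 1.373e-26 kg·m/s = 1.373e-27 kg·m/s

Since Δp_min ∝ 1/Δx, when Δx is increased to 10 times its original value, Δp_min decreases to 1/10 of its original value.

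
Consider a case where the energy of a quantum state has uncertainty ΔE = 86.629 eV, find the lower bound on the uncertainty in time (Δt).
3.799 as

Using the energy-time uncertainty principle:
ΔEΔt ≥ ℏ/2

The minimum uncertainty in time is:
Δt_min = ℏ/(2ΔE)
Δt_min = (1.055e-34 J·s) / (2 × 1.388e-17 J)
Δt_min = 3.799e-18 s = 3.799 as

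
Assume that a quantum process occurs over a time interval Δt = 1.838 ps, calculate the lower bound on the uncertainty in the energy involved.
179.057 μeV

Using the energy-time uncertainty principle:
ΔEΔt ≥ ℏ/2

The minimum uncertainty in energy is:
ΔE_min = ℏ/(2Δt)
ΔE_min = (1.055e-34 J·s) / (2 × 1.838e-12 s)
ΔE_min = 2.869e-23 J = 179.057 μeV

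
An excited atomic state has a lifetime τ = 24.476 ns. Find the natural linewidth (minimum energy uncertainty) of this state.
13.446 neV

Using the energy-time uncertainty principle:
ΔEΔt ≥ ℏ/2

The lifetime τ represents the time uncertainty Δt.
The natural linewidth (minimum energy uncertainty) is:

ΔE = ℏ/(2τ)
ΔE = (1.055e-34 J·s) / (2 × 2.448e-08 s)
ΔE = 2.154e-27 J = 13.446 neV

This natural linewidth limits the precision of spectroscopic measurements.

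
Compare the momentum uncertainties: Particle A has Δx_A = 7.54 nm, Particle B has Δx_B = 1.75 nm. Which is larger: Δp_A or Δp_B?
Particle B has the larger minimum momentum uncertainty, by a factor of 4.31.

For each particle, the minimum momentum uncertainty is Δp_min = ℏ/(2Δx):

Particle A: Δp_A = ℏ/(2×7.540e-09 m) = 6.993e-27 kg·m/s
Particle B: Δp_B = ℏ/(2×1.750e-09 m) = 3.013e-26 kg·m/s

Ratio: Δp_B/Δp_A = 4.31

Since Δp_min ∝ 1/Δx, the particle with smaller position uncertainty (B) has larger momentum uncertainty.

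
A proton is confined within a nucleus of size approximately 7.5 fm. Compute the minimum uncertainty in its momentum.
7.030 × 10^-21 kg·m/s

Using the Heisenberg uncertainty principle:
ΔxΔp ≥ ℏ/2

With Δx ≈ L = 7.500e-15 m (the confinement size):
Δp_min = ℏ/(2Δx)
Δp_min = (1.055e-34 J·s) / (2 × 7.500e-15 m)
Δp_min = 7.030e-21 kg·m/s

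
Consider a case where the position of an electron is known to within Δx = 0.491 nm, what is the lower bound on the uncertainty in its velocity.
117.890 km/s

Using the Heisenberg uncertainty principle and Δp = mΔv:
ΔxΔp ≥ ℏ/2
Δx(mΔv) ≥ ℏ/2

The minimum uncertainty in velocity is:
Δv_min = ℏ/(2mΔx)
Δv_min = (1.055e-34 J·s) / (2 × 9.109e-31 kg × 4.910e-10 m)
Δv_min = 1.179e+05 m/s = 117.890 km/s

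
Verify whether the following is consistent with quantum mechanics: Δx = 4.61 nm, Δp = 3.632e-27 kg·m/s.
No, it violates the uncertainty principle (impossible measurement).

Calculate the product ΔxΔp:
ΔxΔp = (4.610e-09 m) × (3.632e-27 kg·m/s)
ΔxΔp = 1.674e-35 J·s

Compare to the minimum allowed value ℏ/2:
ℏ/2 = 5.273e-35 J·s

Since ΔxΔp = 1.674e-35 J·s < 5.273e-35 J·s = ℏ/2,
the measurement violates the uncertainty principle.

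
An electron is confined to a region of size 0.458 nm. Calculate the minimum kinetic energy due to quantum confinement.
45.408 meV

Using the uncertainty principle:

1. Position uncertainty: Δx ≈ 4.580e-10 m
2. Minimum momentum uncertainty: Δp = ℏ/(2Δx) = 1.151e-25 kg·m/s
3. Minimum kinetic energy:
   KE = (Δp)²/(2m) = (1.151e-25)²/(2 × 9.109e-31 kg)
   KE = 7.275e-21 J = 45.408 meV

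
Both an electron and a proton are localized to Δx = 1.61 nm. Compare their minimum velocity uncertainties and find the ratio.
The electron has the larger minimum velocity uncertainty, by a ratio of 1836.2.

For both particles, Δp_min = ℏ/(2Δx) = 3.275e-26 kg·m/s (same for both).

The velocity uncertainty is Δv = Δp/m:
- electron: Δv = 3.275e-26 / 9.109e-31 = 3.595e+04 m/s = 35.953 km/s
- proton: Δv = 3.275e-26 / 1.673e-27 = 1.958e+01 m/s = 19.580 m/s

Ratio: 3.595e+04 / 1.958e+01 = 1836.2

The lighter particle has larger velocity uncertainty because Δv ∝ 1/m.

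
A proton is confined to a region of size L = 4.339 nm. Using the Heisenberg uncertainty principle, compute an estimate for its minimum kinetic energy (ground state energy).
275.534 neV

Using the uncertainty principle to estimate ground state energy:

1. The position uncertainty is approximately the confinement size:
   Δx ≈ L = 4.339e-09 m

2. From ΔxΔp ≥ ℏ/2, the minimum momentum uncertainty is:
   Δp ≈ ℏ/(2L) = 1.215e-26 kg·m/s

3. The kinetic energy is approximately:
   KE ≈ (Δp)²/(2m) = (1.215e-26)²/(2 × 1.673e-27 kg)
   KE ≈ 4.415e-26 J = 275.534 neV

This is an order-of-magnitude estimate of the ground state energy.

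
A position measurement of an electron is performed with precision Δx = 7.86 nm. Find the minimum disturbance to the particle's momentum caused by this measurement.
6.708 × 10^-27 kg·m/s

The uncertainty principle implies that measuring position disturbs momentum:
ΔxΔp ≥ ℏ/2

When we measure position with precision Δx, we necessarily introduce a momentum uncertainty:
Δp ≥ ℏ/(2Δx)
Δp_min = (1.055e-34 J·s) / (2 × 7.860e-09 m)
Δp_min = 6.708e-27 kg·m/s

The more precisely we measure position, the greater the momentum disturbance.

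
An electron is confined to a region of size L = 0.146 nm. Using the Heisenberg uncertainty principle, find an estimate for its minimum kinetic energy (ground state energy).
446.845 meV

Using the uncertainty principle to estimate ground state energy:

1. The position uncertainty is approximately the confinement size:
   Δx ≈ L = 1.460e-10 m

2. From ΔxΔp ≥ ℏ/2, the minimum momentum uncertainty is:
   Δp ≈ ℏ/(2L) = 3.612e-25 kg·m/s

3. The kinetic energy is approximately:
   KE ≈ (Δp)²/(2m) = (3.612e-25)²/(2 × 9.109e-31 kg)
   KE ≈ 7.159e-20 J = 446.845 meV

This is an order-of-magnitude estimate of the ground state energy.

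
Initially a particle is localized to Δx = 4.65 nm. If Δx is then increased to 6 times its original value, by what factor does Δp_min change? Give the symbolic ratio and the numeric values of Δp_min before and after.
Original Δp_min = 1.134 × 10^-26 kg·m/s; new Δp'_min = 1.890 × 10^-27 kg·m/s; ratio Δp'_min/Δp_min = 1/6.

From the uncertainty principle ΔxΔp ≥ ℏ/2, the minimum momentum uncertainty is Δp_min = ℏ/(2Δx).

Original (Δx = 4.65 nm = 4.650e-09 m):
Δp_min = (1.055e-34 J·s)/(2 × 4.650e-09 m) = 1.134e-26 kg·m/s

When Δx → 6Δx:
Δp'_min = ℏ/(2 × 6Δx) = (1/6) × ℏ/(2Δx) = (1/6) × Δp_min
Δp'_min = 1/6 × 1.134e-26 kg·m/s = 1.890e-27 kg·m/s

Since Δp_min ∝ 1/Δx, when Δx is increased to 6 times its original value, Δp_min decreases to 1/6 of its original value.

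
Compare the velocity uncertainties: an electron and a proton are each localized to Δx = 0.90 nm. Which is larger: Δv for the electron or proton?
The electron has the larger minimum velocity uncertainty, by a ratio of 1836.2.

For both particles, Δp_min = ℏ/(2Δx) = 5.859e-26 kg·m/s (same for both).

The velocity uncertainty is Δv = Δp/m:
- electron: Δv = 5.859e-26 / 9.109e-31 = 6.432e+04 m/s = 64.315 km/s
- proton: Δv = 5.859e-26 / 1.673e-27 = 3.503e+01 m/s = 35.027 m/s

Ratio: 6.432e+04 / 3.503e+01 = 1836.2

The lighter particle has larger velocity uncertainty because Δv ∝ 1/m.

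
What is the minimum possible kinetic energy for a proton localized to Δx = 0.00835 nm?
74.401 meV

Localizing a particle requires giving it sufficient momentum uncertainty:

1. From uncertainty principle: Δp ≥ ℏ/(2Δx)
   Δp_min = (1.055e-34 J·s) / (2 × 8.350e-12 m)
   Δp_min = 6.315e-24 kg·m/s

2. This momentum uncertainty corresponds to kinetic energy:
   KE ≈ (Δp)²/(2m) = (6.315e-24)²/(2 × 1.673e-27 kg)
   KE = 1.192e-20 J = 74.401 meV

Tighter localization requires more energy.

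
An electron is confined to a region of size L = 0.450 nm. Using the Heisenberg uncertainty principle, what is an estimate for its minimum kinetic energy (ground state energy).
47.037 meV

Using the uncertainty principle to estimate ground state energy:

1. The position uncertainty is approximately the confinement size:
   Δx ≈ L = 4.500e-10 m

2. From ΔxΔp ≥ ℏ/2, the minimum momentum uncertainty is:
   Δp ≈ ℏ/(2L) = 1.172e-25 kg·m/s

3. The kinetic energy is approximately:
   KE ≈ (Δp)²/(2m) = (1.172e-25)²/(2 × 9.109e-31 kg)
   KE ≈ 7.536e-21 J = 47.037 meV

This is an order-of-magnitude estimate of the ground state energy.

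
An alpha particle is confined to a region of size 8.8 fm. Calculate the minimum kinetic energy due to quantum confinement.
16.862 keV

Using the uncertainty principle:

1. Position uncertainty: Δx ≈ 8.800e-15 m
2. Minimum momentum uncertainty: Δp = ℏ/(2Δx) = 5.992e-21 kg·m/s
3. Minimum kinetic energy:
   KE = (Δp)²/(2m) = (5.992e-21)²/(2 × 6.645e-27 kg)
   KE = 2.702e-15 J = 16.862 keV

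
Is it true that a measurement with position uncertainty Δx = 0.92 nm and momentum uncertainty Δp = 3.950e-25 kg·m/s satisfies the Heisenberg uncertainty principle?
Yes, it satisfies the uncertainty principle.

Calculate the product ΔxΔp:
ΔxΔp = (9.200e-10 m) × (3.950e-25 kg·m/s)
ΔxΔp = 3.634e-34 J·s

Compare to the minimum allowed value ℏ/2:
ℏ/2 = 5.273e-35 J·s

Since ΔxΔp = 3.634e-34 J·s ≥ 5.273e-35 J·s = ℏ/2,
the measurement satisfies the uncertainty principle.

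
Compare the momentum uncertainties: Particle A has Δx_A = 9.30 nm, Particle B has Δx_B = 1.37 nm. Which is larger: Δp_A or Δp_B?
Particle B has the larger minimum momentum uncertainty, by a factor of 6.79.

For each particle, the minimum momentum uncertainty is Δp_min = ℏ/(2Δx):

Particle A: Δp_A = ℏ/(2×9.300e-09 m) = 5.670e-27 kg·m/s
Particle B: Δp_B = ℏ/(2×1.370e-09 m) = 3.849e-26 kg·m/s

Ratio: Δp_B/Δp_A = 6.79

Since Δp_min ∝ 1/Δx, the particle with smaller position uncertainty (B) has larger momentum uncertainty.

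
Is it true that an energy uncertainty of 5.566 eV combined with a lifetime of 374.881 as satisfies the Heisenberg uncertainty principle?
Yes, it satisfies the uncertainty relation.

Calculate the product ΔEΔt:
ΔE = 5.566 eV = 8.918e-19 J
ΔEΔt = (8.918e-19 J) × (3.749e-16 s)
ΔEΔt = 3.343e-34 J·s

Compare to the minimum allowed value ℏ/2:
ℏ/2 = 5.273e-35 J·s

Since ΔEΔt = 3.343e-34 J·s ≥ 5.273e-35 J·s = ℏ/2,
this satisfies the uncertainty relation.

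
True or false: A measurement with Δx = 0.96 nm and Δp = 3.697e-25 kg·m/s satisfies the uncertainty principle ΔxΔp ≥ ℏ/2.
Yes, it satisfies the uncertainty principle.

Calculate the product ΔxΔp:
ΔxΔp = (9.600e-10 m) × (3.697e-25 kg·m/s)
ΔxΔp = 3.549e-34 J·s

Compare to the minimum allowed value ℏ/2:
ℏ/2 = 5.273e-35 J·s

Since ΔxΔp = 3.549e-34 J·s ≥ 5.273e-35 J·s = ℏ/2,
the measurement satisfies the uncertainty principle.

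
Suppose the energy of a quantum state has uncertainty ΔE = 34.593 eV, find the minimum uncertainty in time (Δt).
9.514 as

Using the energy-time uncertainty principle:
ΔEΔt ≥ ℏ/2

The minimum uncertainty in time is:
Δt_min = ℏ/(2ΔE)
Δt_min = (1.055e-34 J·s) / (2 × 5.542e-18 J)
Δt_min = 9.514e-18 s = 9.514 as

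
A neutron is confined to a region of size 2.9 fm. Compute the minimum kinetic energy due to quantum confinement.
615.971 keV

Using the uncertainty principle:

1. Position uncertainty: Δx ≈ 2.900e-15 m
2. Minimum momentum uncertainty: Δp = ℏ/(2Δx) = 1.818e-20 kg·m/s
3. Minimum kinetic energy:
   KE = (Δp)²/(2m) = (1.818e-20)²/(2 × 1.675e-27 kg)
   KE = 9.869e-14 J = 615.971 keV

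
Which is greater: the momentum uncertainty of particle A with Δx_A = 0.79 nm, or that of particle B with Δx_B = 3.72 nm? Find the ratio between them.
Particle A has the larger minimum momentum uncertainty, by a factor of 4.71.

For each particle, the minimum momentum uncertainty is Δp_min = ℏ/(2Δx):

Particle A: Δp_A = ℏ/(2×7.900e-10 m) = 6.675e-26 kg·m/s
Particle B: Δp_B = ℏ/(2×3.720e-09 m) = 1.417e-26 kg·m/s

Ratio: Δp_A/Δp_B = 4.71

Since Δp_min ∝ 1/Δx, the particle with smaller position uncertainty (A) has larger momentum uncertainty.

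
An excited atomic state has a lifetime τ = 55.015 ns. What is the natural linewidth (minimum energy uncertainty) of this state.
5.982 neV

Using the energy-time uncertainty principle:
ΔEΔt ≥ ℏ/2

The lifetime τ represents the time uncertainty Δt.
The natural linewidth (minimum energy uncertainty) is:

ΔE = ℏ/(2τ)
ΔE = (1.055e-34 J·s) / (2 × 5.501e-08 s)
ΔE = 9.584e-28 J = 5.982 neV

This natural linewidth limits the precision of spectroscopic measurements.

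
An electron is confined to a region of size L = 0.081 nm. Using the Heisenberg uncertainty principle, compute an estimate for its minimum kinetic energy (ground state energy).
1.452 eV

Using the uncertainty principle to estimate ground state energy:

1. The position uncertainty is approximately the confinement size:
   Δx ≈ L = 8.100e-11 m

2. From ΔxΔp ≥ ℏ/2, the minimum momentum uncertainty is:
   Δp ≈ ℏ/(2L) = 6.510e-25 kg·m/s

3. The kinetic energy is approximately:
   KE ≈ (Δp)²/(2m) = (6.510e-25)²/(2 × 9.109e-31 kg)
   KE ≈ 2.326e-19 J = 1.452 eV

This is an order-of-magnitude estimate of the ground state energy.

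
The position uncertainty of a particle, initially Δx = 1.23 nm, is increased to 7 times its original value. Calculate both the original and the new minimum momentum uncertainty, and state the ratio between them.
Original Δp_min = 4.287 × 10^-26 kg·m/s; new Δp'_min = 6.124 × 10^-27 kg·m/s; ratio Δp'_min/Δp_min = 1/7.

From the uncertainty principle ΔxΔp ≥ ℏ/2, the minimum momentum uncertainty is Δp_min = ℏ/(2Δx).

Original (Δx = 1.23 nm = 1.230e-09 m):
Δp_min = (1.055e-34 J·s)/(2 × 1.230e-09 m) = 4.287e-26 kg·m/s

When Δx → 7Δx:
Δp'_min = ℏ/(2 × 7Δx) = (1/7) × ℏ/(2Δx) = (1/7) × Δp_min
Δp'_min = 1/7 × 4.287e-26 kg·m/s = 6.124e-27 kg·m/s

Since Δp_min ∝ 1/Δx, when Δx is increased to 7 times its original value, Δp_min decreases to 1/7 of its original value.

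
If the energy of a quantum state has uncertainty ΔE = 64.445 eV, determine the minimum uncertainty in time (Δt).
5.107 as

Using the energy-time uncertainty principle:
ΔEΔt ≥ ℏ/2

The minimum uncertainty in time is:
Δt_min = ℏ/(2ΔE)
Δt_min = (1.055e-34 J·s) / (2 × 1.033e-17 J)
Δt_min = 5.107e-18 s = 5.107 as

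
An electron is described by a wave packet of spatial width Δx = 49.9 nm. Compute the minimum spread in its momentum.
1.057 × 10^-27 kg·m/s

For a wave packet, the spatial width Δx and momentum spread Δp are related by the uncertainty principle:
ΔxΔp ≥ ℏ/2

The minimum momentum spread is:
Δp_min = ℏ/(2Δx)
Δp_min = (1.055e-34 J·s) / (2 × 4.990e-08 m)
Δp_min = 1.057e-27 kg·m/s

A wave packet cannot have both a well-defined position and well-defined momentum.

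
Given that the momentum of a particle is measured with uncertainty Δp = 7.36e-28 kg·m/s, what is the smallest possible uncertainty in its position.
71.642 nm

Using the Heisenberg uncertainty principle:
ΔxΔp ≥ ℏ/2

The minimum uncertainty in position is:
Δx_min = ℏ/(2Δp)
Δx_min = (1.055e-34 J·s) / (2 × 7.360e-28 kg·m/s)
Δx_min = 7.164e-08 m = 71.642 nm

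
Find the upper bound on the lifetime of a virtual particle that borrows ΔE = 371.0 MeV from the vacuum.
8.871 × 10^-25 s

Using the energy-time uncertainty principle:
ΔEΔt ≥ ℏ/2

For a virtual particle borrowing energy ΔE, the maximum lifetime is:
Δt_max = ℏ/(2ΔE)

Converting energy:
ΔE = 371.0 MeV = 5.944e-11 J

Δt_max = (1.055e-34 J·s) / (2 × 5.944e-11 J)
Δt_max = 8.871e-25 s = 8.871 × 10^-25 s

Virtual particles with higher borrowed energy exist for shorter times.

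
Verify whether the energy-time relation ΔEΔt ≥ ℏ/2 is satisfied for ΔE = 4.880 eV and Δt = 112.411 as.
Yes, it satisfies the uncertainty relation.

Calculate the product ΔEΔt:
ΔE = 4.880 eV = 7.819e-19 J
ΔEΔt = (7.819e-19 J) × (1.124e-16 s)
ΔEΔt = 8.789e-35 J·s

Compare to the minimum allowed value ℏ/2:
ℏ/2 = 5.273e-35 J·s

Since ΔEΔt = 8.789e-35 J·s ≥ 5.273e-35 J·s = ℏ/2,
this satisfies the uncertainty relation.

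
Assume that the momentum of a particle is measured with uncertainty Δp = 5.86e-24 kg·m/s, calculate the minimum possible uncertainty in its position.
8.998 pm

Using the Heisenberg uncertainty principle:
ΔxΔp ≥ ℏ/2

The minimum uncertainty in position is:
Δx_min = ℏ/(2Δp)
Δx_min = (1.055e-34 J·s) / (2 × 5.860e-24 kg·m/s)
Δx_min = 8.998e-12 m = 8.998 pm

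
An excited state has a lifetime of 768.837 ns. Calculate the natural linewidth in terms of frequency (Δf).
103.504 kHz

Using the energy-time uncertainty principle and E = hf:
ΔEΔt ≥ ℏ/2
hΔf·Δt ≥ ℏ/2

The minimum frequency uncertainty is:
Δf = ℏ/(2hτ) = 1/(4πτ)
Δf = 1/(4π × 7.688e-07 s)
Δf = 1.035e+05 Hz = 103.504 kHz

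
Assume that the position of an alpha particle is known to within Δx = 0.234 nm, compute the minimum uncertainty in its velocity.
33.912 m/s

Using the Heisenberg uncertainty principle and Δp = mΔv:
ΔxΔp ≥ ℏ/2
Δx(mΔv) ≥ ℏ/2

The minimum uncertainty in velocity is:
Δv_min = ℏ/(2mΔx)
Δv_min = (1.055e-34 J·s) / (2 × 6.645e-27 kg × 2.340e-10 m)
Δv_min = 3.391e+01 m/s = 33.912 m/s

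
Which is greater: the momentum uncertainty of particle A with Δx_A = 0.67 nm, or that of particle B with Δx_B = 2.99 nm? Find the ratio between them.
Particle A has the larger minimum momentum uncertainty, by a factor of 4.46.

For each particle, the minimum momentum uncertainty is Δp_min = ℏ/(2Δx):

Particle A: Δp_A = ℏ/(2×6.700e-10 m) = 7.870e-26 kg·m/s
Particle B: Δp_B = ℏ/(2×2.990e-09 m) = 1.763e-26 kg·m/s

Ratio: Δp_A/Δp_B = 4.46

Since Δp_min ∝ 1/Δx, the particle with smaller position uncertainty (A) has larger momentum uncertainty.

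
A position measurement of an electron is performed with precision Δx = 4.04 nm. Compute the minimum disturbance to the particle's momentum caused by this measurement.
1.305 × 10^-26 kg·m/s

The uncertainty principle implies that measuring position disturbs momentum:
ΔxΔp ≥ ℏ/2

When we measure position with precision Δx, we necessarily introduce a momentum uncertainty:
Δp ≥ ℏ/(2Δx)
Δp_min = (1.055e-34 J·s) / (2 × 4.040e-09 m)
Δp_min = 1.305e-26 kg·m/s

The more precisely we measure position, the greater the momentum disturbance.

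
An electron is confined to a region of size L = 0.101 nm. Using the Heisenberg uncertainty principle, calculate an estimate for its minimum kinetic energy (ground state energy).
933.728 meV

Using the uncertainty principle to estimate ground state energy:

1. The position uncertainty is approximately the confinement size:
   Δx ≈ L = 1.010e-10 m

2. From ΔxΔp ≥ ℏ/2, the minimum momentum uncertainty is:
   Δp ≈ ℏ/(2L) = 5.221e-25 kg·m/s

3. The kinetic energy is approximately:
   KE ≈ (Δp)²/(2m) = (5.221e-25)²/(2 × 9.109e-31 kg)
   KE ≈ 1.496e-19 J = 933.728 meV

This is an order-of-magnitude estimate of the ground state energy.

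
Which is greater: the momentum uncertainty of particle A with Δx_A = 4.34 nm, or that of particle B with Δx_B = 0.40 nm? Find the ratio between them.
Particle B has the larger minimum momentum uncertainty, by a factor of 10.85.

For each particle, the minimum momentum uncertainty is Δp_min = ℏ/(2Δx):

Particle A: Δp_A = ℏ/(2×4.340e-09 m) = 1.215e-26 kg·m/s
Particle B: Δp_B = ℏ/(2×4.000e-10 m) = 1.318e-25 kg·m/s

Ratio: Δp_B/Δp_A = 10.85

Since Δp_min ∝ 1/Δx, the particle with smaller position uncertainty (B) has larger momentum uncertainty.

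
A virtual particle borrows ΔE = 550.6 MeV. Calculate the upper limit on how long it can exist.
5.977 × 10^-25 s

Using the energy-time uncertainty principle:
ΔEΔt ≥ ℏ/2

For a virtual particle borrowing energy ΔE, the maximum lifetime is:
Δt_max = ℏ/(2ΔE)

Converting energy:
ΔE = 550.6 MeV = 8.822e-11 J

Δt_max = (1.055e-34 J·s) / (2 × 8.822e-11 J)
Δt_max = 5.977e-25 s = 5.977 × 10^-25 s

Virtual particles with higher borrowed energy exist for shorter times.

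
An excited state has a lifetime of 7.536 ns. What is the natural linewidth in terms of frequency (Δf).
10.560 MHz

Using the energy-time uncertainty principle and E = hf:
ΔEΔt ≥ ℏ/2
hΔf·Δt ≥ ℏ/2

The minimum frequency uncertainty is:
Δf = ℏ/(2hτ) = 1/(4πτ)
Δf = 1/(4π × 7.536e-09 s)
Δf = 1.056e+07 Hz = 10.560 MHz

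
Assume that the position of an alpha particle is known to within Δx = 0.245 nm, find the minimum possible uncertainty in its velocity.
32.390 m/s

Using the Heisenberg uncertainty principle and Δp = mΔv:
ΔxΔp ≥ ℏ/2
Δx(mΔv) ≥ ℏ/2

The minimum uncertainty in velocity is:
Δv_min = ℏ/(2mΔx)
Δv_min = (1.055e-34 J·s) / (2 × 6.645e-27 kg × 2.450e-10 m)
Δv_min = 3.239e+01 m/s = 32.390 m/s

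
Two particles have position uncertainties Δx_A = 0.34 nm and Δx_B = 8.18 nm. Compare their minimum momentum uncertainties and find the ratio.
Particle A has the larger minimum momentum uncertainty, by a factor of 24.06.

For each particle, the minimum momentum uncertainty is Δp_min = ℏ/(2Δx):

Particle A: Δp_A = ℏ/(2×3.400e-10 m) = 1.551e-25 kg·m/s
Particle B: Δp_B = ℏ/(2×8.180e-09 m) = 6.446e-27 kg·m/s

Ratio: Δp_A/Δp_B = 24.06

Since Δp_min ∝ 1/Δx, the particle with smaller position uncertainty (A) has larger momentum uncertainty.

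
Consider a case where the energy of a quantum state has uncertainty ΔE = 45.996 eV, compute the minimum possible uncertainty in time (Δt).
7.155 as

Using the energy-time uncertainty principle:
ΔEΔt ≥ ℏ/2

The minimum uncertainty in time is:
Δt_min = ℏ/(2ΔE)
Δt_min = (1.055e-34 J·s) / (2 × 7.369e-18 J)
Δt_min = 7.155e-18 s = 7.155 as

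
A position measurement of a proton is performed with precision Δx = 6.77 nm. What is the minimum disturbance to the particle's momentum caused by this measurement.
7.789 × 10^-27 kg·m/s

The uncertainty principle implies that measuring position disturbs momentum:
ΔxΔp ≥ ℏ/2

When we measure position with precision Δx, we necessarily introduce a momentum uncertainty:
Δp ≥ ℏ/(2Δx)
Δp_min = (1.055e-34 J·s) / (2 × 6.770e-09 m)
Δp_min = 7.789e-27 kg·m/s

The more precisely we measure position, the greater the momentum disturbance.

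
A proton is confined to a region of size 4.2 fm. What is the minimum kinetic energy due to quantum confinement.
294.073 keV

Using the uncertainty principle:

1. Position uncertainty: Δx ≈ 4.200e-15 m
2. Minimum momentum uncertainty: Δp = ℏ/(2Δx) = 1.255e-20 kg·m/s
3. Minimum kinetic energy:
   KE = (Δp)²/(2m) = (1.255e-20)²/(2 × 1.673e-27 kg)
   KE = 4.712e-14 J = 294.073 keV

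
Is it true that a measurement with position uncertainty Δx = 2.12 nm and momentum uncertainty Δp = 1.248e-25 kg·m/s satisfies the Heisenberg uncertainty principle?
Yes, it satisfies the uncertainty principle.

Calculate the product ΔxΔp:
ΔxΔp = (2.120e-09 m) × (1.248e-25 kg·m/s)
ΔxΔp = 2.646e-34 J·s

Compare to the minimum allowed value ℏ/2:
ℏ/2 = 5.273e-35 J·s

Since ΔxΔp = 2.646e-34 J·s ≥ 5.273e-35 J·s = ℏ/2,
the measurement satisfies the uncertainty principle.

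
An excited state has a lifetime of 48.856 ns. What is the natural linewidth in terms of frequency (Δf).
1.629 MHz

Using the energy-time uncertainty principle and E = hf:
ΔEΔt ≥ ℏ/2
hΔf·Δt ≥ ℏ/2

The minimum frequency uncertainty is:
Δf = ℏ/(2hτ) = 1/(4πτ)
Δf = 1/(4π × 4.886e-08 s)
Δf = 1.629e+06 Hz = 1.629 MHz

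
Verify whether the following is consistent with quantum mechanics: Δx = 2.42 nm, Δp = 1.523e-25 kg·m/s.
Yes, it satisfies the uncertainty principle.

Calculate the product ΔxΔp:
ΔxΔp = (2.420e-09 m) × (1.523e-25 kg·m/s)
ΔxΔp = 3.686e-34 J·s

Compare to the minimum allowed value ℏ/2:
ℏ/2 = 5.273e-35 J·s

Since ΔxΔp = 3.686e-34 J·s ≥ 5.273e-35 J·s = ℏ/2,
the measurement satisfies the uncertainty principle.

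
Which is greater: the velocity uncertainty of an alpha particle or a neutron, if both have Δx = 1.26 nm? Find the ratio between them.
The neutron has the larger minimum velocity uncertainty, by a ratio of 4.0.

For both particles, Δp_min = ℏ/(2Δx) = 4.185e-26 kg·m/s (same for both).

The velocity uncertainty is Δv = Δp/m:
- alpha particle: Δv = 4.185e-26 / 6.645e-27 = 6.298e+00 m/s = 6.298 m/s
- neutron: Δv = 4.185e-26 / 1.675e-27 = 2.499e+01 m/s = 24.985 m/s

Ratio: 2.499e+01 / 6.298e+00 = 4.0

The lighter particle has larger velocity uncertainty because Δv ∝ 1/m.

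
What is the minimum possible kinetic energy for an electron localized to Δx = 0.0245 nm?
15.868 eV

Localizing a particle requires giving it sufficient momentum uncertainty:

1. From uncertainty principle: Δp ≥ ℏ/(2Δx)
   Δp_min = (1.055e-34 J·s) / (2 × 2.450e-11 m)
   Δp_min = 2.152e-24 kg·m/s

2. This momentum uncertainty corresponds to kinetic energy:
   KE ≈ (Δp)²/(2m) = (2.152e-24)²/(2 × 9.109e-31 kg)
   KE = 2.542e-18 J = 15.868 eV

Tighter localization requires more energy.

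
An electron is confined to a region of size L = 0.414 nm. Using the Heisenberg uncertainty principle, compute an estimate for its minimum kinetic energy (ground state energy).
55.573 meV

Using the uncertainty principle to estimate ground state energy:

1. The position uncertainty is approximately the confinement size:
   Δx ≈ L = 4.140e-10 m

2. From ΔxΔp ≥ ℏ/2, the minimum momentum uncertainty is:
   Δp ≈ ℏ/(2L) = 1.274e-25 kg·m/s

3. The kinetic energy is approximately:
   KE ≈ (Δp)²/(2m) = (1.274e-25)²/(2 × 9.109e-31 kg)
   KE ≈ 8.904e-21 J = 55.573 meV

This is an order-of-magnitude estimate of the ground state energy.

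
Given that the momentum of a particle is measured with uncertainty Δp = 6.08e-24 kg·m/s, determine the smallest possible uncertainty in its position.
8.672 pm

Using the Heisenberg uncertainty principle:
ΔxΔp ≥ ℏ/2

The minimum uncertainty in position is:
Δx_min = ℏ/(2Δp)
Δx_min = (1.055e-34 J·s) / (2 × 6.080e-24 kg·m/s)
Δx_min = 8.672e-12 m = 8.672 pm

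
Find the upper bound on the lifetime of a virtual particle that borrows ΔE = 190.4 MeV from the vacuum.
1.728 ys

Using the energy-time uncertainty principle:
ΔEΔt ≥ ℏ/2

For a virtual particle borrowing energy ΔE, the maximum lifetime is:
Δt_max = ℏ/(2ΔE)

Converting energy:
ΔE = 190.4 MeV = 3.051e-11 J

Δt_max = (1.055e-34 J·s) / (2 × 3.051e-11 J)
Δt_max = 1.728e-24 s = 1.728 ys

Virtual particles with higher borrowed energy exist for shorter times.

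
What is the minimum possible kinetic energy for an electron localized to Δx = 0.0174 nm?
31.460 eV

Localizing a particle requires giving it sufficient momentum uncertainty:

1. From uncertainty principle: Δp ≥ ℏ/(2Δx)
   Δp_min = (1.055e-34 J·s) / (2 × 1.740e-11 m)
   Δp_min = 3.030e-24 kg·m/s

2. This momentum uncertainty corresponds to kinetic energy:
   KE ≈ (Δp)²/(2m) = (3.030e-24)²/(2 × 9.109e-31 kg)
   KE = 5.041e-18 J = 31.460 eV

Tighter localization requires more energy.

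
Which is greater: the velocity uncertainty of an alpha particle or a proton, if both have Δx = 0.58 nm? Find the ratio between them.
The proton has the larger minimum velocity uncertainty, by a ratio of 4.0.

For both particles, Δp_min = ℏ/(2Δx) = 9.091e-26 kg·m/s (same for both).

The velocity uncertainty is Δv = Δp/m:
- alpha particle: Δv = 9.091e-26 / 6.645e-27 = 1.368e+01 m/s = 13.682 m/s
- proton: Δv = 9.091e-26 / 1.673e-27 = 5.435e+01 m/s = 54.353 m/s

Ratio: 5.435e+01 / 1.368e+01 = 4.0

The lighter particle has larger velocity uncertainty because Δv ∝ 1/m.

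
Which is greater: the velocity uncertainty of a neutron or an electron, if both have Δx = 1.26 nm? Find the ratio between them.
The electron has the larger minimum velocity uncertainty, by a ratio of 1838.7.

For both particles, Δp_min = ℏ/(2Δx) = 4.185e-26 kg·m/s (same for both).

The velocity uncertainty is Δv = Δp/m:
- neutron: Δv = 4.185e-26 / 1.675e-27 = 2.499e+01 m/s = 24.985 m/s
- electron: Δv = 4.185e-26 / 9.109e-31 = 4.594e+04 m/s = 45.940 km/s

Ratio: 4.594e+04 / 2.499e+01 = 1838.7

The lighter particle has larger velocity uncertainty because Δv ∝ 1/m.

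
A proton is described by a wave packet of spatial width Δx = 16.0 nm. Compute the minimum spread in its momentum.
3.296 × 10^-27 kg·m/s

For a wave packet, the spatial width Δx and momentum spread Δp are related by the uncertainty principle:
ΔxΔp ≥ ℏ/2

The minimum momentum spread is:
Δp_min = ℏ/(2Δx)
Δp_min = (1.055e-34 J·s) / (2 × 1.600e-08 m)
Δp_min = 3.296e-27 kg·m/s

A wave packet cannot have both a well-defined position and well-defined momentum.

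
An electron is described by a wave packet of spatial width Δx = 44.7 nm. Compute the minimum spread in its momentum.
1.180 × 10^-27 kg·m/s

For a wave packet, the spatial width Δx and momentum spread Δp are related by the uncertainty principle:
ΔxΔp ≥ ℏ/2

The minimum momentum spread is:
Δp_min = ℏ/(2Δx)
Δp_min = (1.055e-34 J·s) / (2 × 4.470e-08 m)
Δp_min = 1.180e-27 kg·m/s

A wave packet cannot have both a well-defined position and well-defined momentum.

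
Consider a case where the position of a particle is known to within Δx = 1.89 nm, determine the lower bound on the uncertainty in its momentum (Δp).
2.790 × 10^-26 kg·m/s

Using the Heisenberg uncertainty principle:
ΔxΔp ≥ ℏ/2

The minimum uncertainty in momentum is:
Δp_min = ℏ/(2Δx)
Δp_min = (1.055e-34 J·s) / (2 × 1.890e-09 m)
Δp_min = 2.790e-26 kg·m/s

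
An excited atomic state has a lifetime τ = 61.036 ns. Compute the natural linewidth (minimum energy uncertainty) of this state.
5.392 neV

Using the energy-time uncertainty principle:
ΔEΔt ≥ ℏ/2

The lifetime τ represents the time uncertainty Δt.
The natural linewidth (minimum energy uncertainty) is:

ΔE = ℏ/(2τ)
ΔE = (1.055e-34 J·s) / (2 × 6.104e-08 s)
ΔE = 8.639e-28 J = 5.392 neV

This natural linewidth limits the precision of spectroscopic measurements.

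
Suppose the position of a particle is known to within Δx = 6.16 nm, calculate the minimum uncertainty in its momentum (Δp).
8.560 × 10^-27 kg·m/s

Using the Heisenberg uncertainty principle:
ΔxΔp ≥ ℏ/2

The minimum uncertainty in momentum is:
Δp_min = ℏ/(2Δx)
Δp_min = (1.055e-34 J·s) / (2 × 6.160e-09 m)
Δp_min = 8.560e-27 kg·m/s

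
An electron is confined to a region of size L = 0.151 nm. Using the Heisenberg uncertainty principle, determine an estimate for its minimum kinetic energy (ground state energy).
417.743 meV

Using the uncertainty principle to estimate ground state energy:

1. The position uncertainty is approximately the confinement size:
   Δx ≈ L = 1.510e-10 m

2. From ΔxΔp ≥ ℏ/2, the minimum momentum uncertainty is:
   Δp ≈ ℏ/(2L) = 3.492e-25 kg·m/s

3. The kinetic energy is approximately:
   KE ≈ (Δp)²/(2m) = (3.492e-25)²/(2 × 9.109e-31 kg)
   KE ≈ 6.693e-20 J = 417.743 meV

This is an order-of-magnitude estimate of the ground state energy.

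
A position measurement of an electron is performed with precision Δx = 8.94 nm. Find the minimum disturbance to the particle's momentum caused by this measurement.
5.898 × 10^-27 kg·m/s

The uncertainty principle implies that measuring position disturbs momentum:
ΔxΔp ≥ ℏ/2

When we measure position with precision Δx, we necessarily introduce a momentum uncertainty:
Δp ≥ ℏ/(2Δx)
Δp_min = (1.055e-34 J·s) / (2 × 8.940e-09 m)
Δp_min = 5.898e-27 kg·m/s

The more precisely we measure position, the greater the momentum disturbance.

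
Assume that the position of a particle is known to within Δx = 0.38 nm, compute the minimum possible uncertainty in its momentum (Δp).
1.388 × 10^-25 kg·m/s

Using the Heisenberg uncertainty principle:
ΔxΔp ≥ ℏ/2

The minimum uncertainty in momentum is:
Δp_min = ℏ/(2Δx)
Δp_min = (1.055e-34 J·s) / (2 × 3.800e-10 m)
Δp_min = 1.388e-25 kg·m/s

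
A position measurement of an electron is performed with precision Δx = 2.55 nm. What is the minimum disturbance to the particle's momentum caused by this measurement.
2.068 × 10^-26 kg·m/s

The uncertainty principle implies that measuring position disturbs momentum:
ΔxΔp ≥ ℏ/2

When we measure position with precision Δx, we necessarily introduce a momentum uncertainty:
Δp ≥ ℏ/(2Δx)
Δp_min = (1.055e-34 J·s) / (2 × 2.550e-09 m)
Δp_min = 2.068e-26 kg·m/s

The more precisely we measure position, the greater the momentum disturbance.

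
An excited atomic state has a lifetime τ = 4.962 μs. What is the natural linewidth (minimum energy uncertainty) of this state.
66.325 peV

Using the energy-time uncertainty principle:
ΔEΔt ≥ ℏ/2

The lifetime τ represents the time uncertainty Δt.
The natural linewidth (minimum energy uncertainty) is:

ΔE = ℏ/(2τ)
ΔE = (1.055e-34 J·s) / (2 × 4.962e-06 s)
ΔE = 1.063e-29 J = 66.325 peV

This natural linewidth limits the precision of spectroscopic measurements.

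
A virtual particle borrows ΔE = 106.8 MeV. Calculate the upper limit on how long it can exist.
3.082 ys

Using the energy-time uncertainty principle:
ΔEΔt ≥ ℏ/2

For a virtual particle borrowing energy ΔE, the maximum lifetime is:
Δt_max = ℏ/(2ΔE)

Converting energy:
ΔE = 106.8 MeV = 1.711e-11 J

Δt_max = (1.055e-34 J·s) / (2 × 1.711e-11 J)
Δt_max = 3.082e-24 s = 3.082 ys

Virtual particles with higher borrowed energy exist for shorter times.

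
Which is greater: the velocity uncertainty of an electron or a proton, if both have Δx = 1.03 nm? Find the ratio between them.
The electron has the larger minimum velocity uncertainty, by a ratio of 1836.2.

For both particles, Δp_min = ℏ/(2Δx) = 5.119e-26 kg·m/s (same for both).

The velocity uncertainty is Δv = Δp/m:
- electron: Δv = 5.119e-26 / 9.109e-31 = 5.620e+04 m/s = 56.198 km/s
- proton: Δv = 5.119e-26 / 1.673e-27 = 3.061e+01 m/s = 30.606 m/s

Ratio: 5.620e+04 / 3.061e+01 = 1836.2

The lighter particle has larger velocity uncertainty because Δv ∝ 1/m.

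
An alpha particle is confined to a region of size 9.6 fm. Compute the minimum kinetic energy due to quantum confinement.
14.169 keV

Using the uncertainty principle:

1. Position uncertainty: Δx ≈ 9.600e-15 m
2. Minimum momentum uncertainty: Δp = ℏ/(2Δx) = 5.493e-21 kg·m/s
3. Minimum kinetic energy:
   KE = (Δp)²/(2m) = (5.493e-21)²/(2 × 6.645e-27 kg)
   KE = 2.270e-15 J = 14.169 keV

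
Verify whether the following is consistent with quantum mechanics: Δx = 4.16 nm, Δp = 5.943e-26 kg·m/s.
Yes, it satisfies the uncertainty principle.

Calculate the product ΔxΔp:
ΔxΔp = (4.160e-09 m) × (5.943e-26 kg·m/s)
ΔxΔp = 2.472e-34 J·s

Compare to the minimum allowed value ℏ/2:
ℏ/2 = 5.273e-35 J·s

Since ΔxΔp = 2.472e-34 J·s ≥ 5.273e-35 J·s = ℏ/2,
the measurement satisfies the uncertainty principle.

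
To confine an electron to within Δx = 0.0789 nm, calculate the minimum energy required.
1.530 eV

Localizing a particle requires giving it sufficient momentum uncertainty:

1. From uncertainty principle: Δp ≥ ℏ/(2Δx)
   Δp_min = (1.055e-34 J·s) / (2 × 7.890e-11 m)
   Δp_min = 6.683e-25 kg·m/s

2. This momentum uncertainty corresponds to kinetic energy:
   KE ≈ (Δp)²/(2m) = (6.683e-25)²/(2 × 9.109e-31 kg)
   KE = 2.451e-19 J = 1.530 eV

Tighter localization requires more energy.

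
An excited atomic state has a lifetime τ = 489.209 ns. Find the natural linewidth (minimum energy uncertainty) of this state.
672.731 peV

Using the energy-time uncertainty principle:
ΔEΔt ≥ ℏ/2

The lifetime τ represents the time uncertainty Δt.
The natural linewidth (minimum energy uncertainty) is:

ΔE = ℏ/(2τ)
ΔE = (1.055e-34 J·s) / (2 × 4.892e-07 s)
ΔE = 1.078e-28 J = 672.731 peV

This natural linewidth limits the precision of spectroscopic measurements.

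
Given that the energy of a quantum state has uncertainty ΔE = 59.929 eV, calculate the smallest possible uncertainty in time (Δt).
5.492 as

Using the energy-time uncertainty principle:
ΔEΔt ≥ ℏ/2

The minimum uncertainty in time is:
Δt_min = ℏ/(2ΔE)
Δt_min = (1.055e-34 J·s) / (2 × 9.602e-18 J)
Δt_min = 5.492e-18 s = 5.492 as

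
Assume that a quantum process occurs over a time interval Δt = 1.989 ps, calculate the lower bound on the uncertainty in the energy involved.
165.463 μeV

Using the energy-time uncertainty principle:
ΔEΔt ≥ ℏ/2

The minimum uncertainty in energy is:
ΔE_min = ℏ/(2Δt)
ΔE_min = (1.055e-34 J·s) / (2 × 1.989e-12 s)
ΔE_min = 2.651e-23 J = 165.463 μeV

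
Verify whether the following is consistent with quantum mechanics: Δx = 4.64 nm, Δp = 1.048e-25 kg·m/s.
Yes, it satisfies the uncertainty principle.

Calculate the product ΔxΔp:
ΔxΔp = (4.640e-09 m) × (1.048e-25 kg·m/s)
ΔxΔp = 4.863e-34 J·s

Compare to the minimum allowed value ℏ/2:
ℏ/2 = 5.273e-35 J·s

Since ΔxΔp = 4.863e-34 J·s ≥ 5.273e-35 J·s = ℏ/2,
the measurement satisfies the uncertainty principle.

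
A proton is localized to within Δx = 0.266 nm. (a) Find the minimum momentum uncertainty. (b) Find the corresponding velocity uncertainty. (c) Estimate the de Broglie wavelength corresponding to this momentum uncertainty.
(a) Δp_min = 1.982 × 10^-25 kg·m/s
(b) Δv_min = 118.513 m/s
(c) λ_dB = 3.343 nm

Step-by-step:

(a) From the uncertainty principle:
Δp_min = ℏ/(2Δx) = (1.055e-34 J·s)/(2 × 2.660e-10 m) = 1.982e-25 kg·m/s

(b) The velocity uncertainty:
Δv = Δp/m = (1.982e-25 kg·m/s)/(1.673e-27 kg) = 1.185e+02 m/s = 118.513 m/s

(c) The de Broglie wavelength for this momentum:
λ = h/p = (6.626e-34 J·s)/(1.982e-25 kg·m/s) = 3.343e-09 m = 3.343 nm

Note: The de Broglie wavelength is comparable to the localization size, as expected from wave-particle duality.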